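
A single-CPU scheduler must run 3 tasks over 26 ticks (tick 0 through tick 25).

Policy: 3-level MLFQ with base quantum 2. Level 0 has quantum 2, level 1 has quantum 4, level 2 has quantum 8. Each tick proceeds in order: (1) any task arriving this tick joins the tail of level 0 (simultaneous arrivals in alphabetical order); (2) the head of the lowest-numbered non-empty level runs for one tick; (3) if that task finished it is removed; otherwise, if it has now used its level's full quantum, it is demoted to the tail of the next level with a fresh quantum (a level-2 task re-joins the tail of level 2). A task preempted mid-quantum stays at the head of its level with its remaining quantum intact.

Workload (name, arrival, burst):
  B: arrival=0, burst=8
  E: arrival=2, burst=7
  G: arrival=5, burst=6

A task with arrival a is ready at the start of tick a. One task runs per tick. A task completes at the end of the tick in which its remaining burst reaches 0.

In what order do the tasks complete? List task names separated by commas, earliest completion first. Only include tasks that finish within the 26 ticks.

t=0: L0/L1/L2 = B/-/- → run B
t=1: L0/L1/L2 = B/-/- → run B
t=2: L0/L1/L2 = E/B/- → run E
t=3: L0/L1/L2 = E/B/- → run E
t=4: L0/L1/L2 = -/BE/- → run B
t=5: L0/L1/L2 = G/BE/- → run G
t=6: L0/L1/L2 = G/BE/- → run G
t=7: L0/L1/L2 = -/BEG/- → run B
t=8: L0/L1/L2 = -/BEG/- → run B
t=9: L0/L1/L2 = -/BEG/- → run B
t=10: L0/L1/L2 = -/EG/B → run E
t=11: L0/L1/L2 = -/EG/B → run E
t=12: L0/L1/L2 = -/EG/B → run E
t=13: L0/L1/L2 = -/EG/B → run E
t=14: L0/L1/L2 = -/G/BE → run G
t=15: L0/L1/L2 = -/G/BE → run G
t=16: L0/L1/L2 = -/G/BE → run G
t=17: L0/L1/L2 = -/G/BE → run G
t=18: L0/L1/L2 = -/-/BE → run B
t=19: L0/L1/L2 = -/-/BE → run B
t=20: L0/L1/L2 = -/-/E → run E
t=21: (idle)
t=22: (idle)
t=23: (idle)
t=24: (idle)
t=25: (idle)

completion order = G, B, E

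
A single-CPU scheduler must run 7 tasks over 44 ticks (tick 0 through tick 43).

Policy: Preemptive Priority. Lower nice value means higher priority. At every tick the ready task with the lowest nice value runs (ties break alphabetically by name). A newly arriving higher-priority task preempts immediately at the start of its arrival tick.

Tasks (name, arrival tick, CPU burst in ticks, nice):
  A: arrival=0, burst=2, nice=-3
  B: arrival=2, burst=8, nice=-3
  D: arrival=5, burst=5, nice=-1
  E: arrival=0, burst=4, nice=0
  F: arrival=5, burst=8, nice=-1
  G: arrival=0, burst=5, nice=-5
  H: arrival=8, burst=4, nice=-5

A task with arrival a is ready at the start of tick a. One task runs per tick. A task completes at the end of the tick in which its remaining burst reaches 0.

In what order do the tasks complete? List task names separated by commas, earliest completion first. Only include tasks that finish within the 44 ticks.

completion order = G, A, H, B, D, F, E

t=0: ready={A,E,G} → run G
t=1: ready={A,E,G} → run G
t=2: ready={A,B,E,G} → run G
t=3: ready={A,B,E,G} → run G
t=4: ready={A,B,E,G} → run G
t=5: ready={A,B,D,E,F} → run A
t=6: ready={A,B,D,E,F} → run A
t=7: ready={B,D,E,F} → run B
t=8: ready={B,D,E,F,H} → run H
t=9: ready={B,D,E,F,H} → run H
t=10: ready={B,D,E,F,H} → run H
t=11: ready={B,D,E,F,H} → run H
t=12: ready={B,D,E,F} → run B
t=13: ready={B,D,E,F} → run B
t=14: ready={B,D,E,F} → run B
t=15: ready={B,D,E,F} → run B
t=16: ready={B,D,E,F} → run B
t=17: ready={B,D,E,F} → run B
t=18: ready={B,D,E,F} → run B
t=19: ready={D,E,F} → run D
t=20: ready={D,E,F} → run D
t=21: ready={D,E,F} → run D
t=22: ready={D,E,F} → run D
t=23: ready={D,E,F} → run D
t=24: ready={E,F} → run F
t=25: ready={E,F} → run F
t=26: ready={E,F} → run F
t=27: ready={E,F} → run F
t=28: ready={E,F} → run F
t=29: ready={E,F} → run F
t=30: ready={E,F} → run F
t=31: ready={E,F} → run F
t=32: ready={E} → run E
t=33: ready={E} → run E
t=34: ready={E} → run E
t=35: ready={E} → run E
t=36: (idle)
t=37: (idle)
t=38: (idle)
t=39: (idle)
t=40: (idle)
t=41: (idle)
t=42: (idle)
t=43: (idle)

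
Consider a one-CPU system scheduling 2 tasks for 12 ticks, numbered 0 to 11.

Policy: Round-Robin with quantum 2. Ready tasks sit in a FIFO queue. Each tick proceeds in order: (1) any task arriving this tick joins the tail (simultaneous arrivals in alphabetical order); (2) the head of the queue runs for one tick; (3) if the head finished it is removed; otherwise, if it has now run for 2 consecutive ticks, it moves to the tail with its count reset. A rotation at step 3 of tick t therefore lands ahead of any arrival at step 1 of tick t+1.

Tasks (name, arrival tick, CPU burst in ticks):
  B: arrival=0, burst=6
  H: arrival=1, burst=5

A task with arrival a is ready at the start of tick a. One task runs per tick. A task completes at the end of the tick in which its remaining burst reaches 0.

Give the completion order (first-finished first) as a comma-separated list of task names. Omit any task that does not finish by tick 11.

t=0: queue=[B] q_used=0 → run B
t=1: queue=[B,H] q_used=1 → run B
t=2: queue=[H,B] q_used=0 → run H
t=3: queue=[H,B] q_used=1 → run H
t=4: queue=[B,H] q_used=0 → run B
t=5: queue=[B,H] q_used=1 → run B
t=6: queue=[H,B] q_used=0 → run H
t=7: queue=[H,B] q_used=1 → run H
t=8: queue=[B,H] q_used=0 → run B
t=9: queue=[B,H] q_used=1 → run B
t=10: queue=[H] q_used=0 → run H
t=11: (idle)

completion order = B, H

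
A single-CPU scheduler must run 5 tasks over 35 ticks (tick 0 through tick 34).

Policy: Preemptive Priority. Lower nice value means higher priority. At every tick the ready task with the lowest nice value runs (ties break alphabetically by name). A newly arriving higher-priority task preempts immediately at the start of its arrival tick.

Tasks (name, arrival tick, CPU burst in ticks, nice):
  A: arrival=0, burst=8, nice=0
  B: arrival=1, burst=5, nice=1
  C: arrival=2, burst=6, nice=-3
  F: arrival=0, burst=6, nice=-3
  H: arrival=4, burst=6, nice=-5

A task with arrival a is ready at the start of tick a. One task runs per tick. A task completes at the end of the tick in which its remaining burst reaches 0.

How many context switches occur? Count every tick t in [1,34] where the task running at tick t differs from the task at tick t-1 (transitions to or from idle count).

t=0: ready={A,F} → run F
t=1: ready={A,B,F} → run F
t=2: ready={A,B,C,F} → run C
t=3: ready={A,B,C,F} → run C
t=4: ready={A,B,C,F,H} → run H
t=5: ready={A,B,C,F,H} → run H
t=6: ready={A,B,C,F,H} → run H
t=7: ready={A,B,C,F,H} → run H
t=8: ready={A,B,C,F,H} → run H
t=9: ready={A,B,C,F,H} → run H
t=10: ready={A,B,C,F} → run C
t=11: ready={A,B,C,F} → run C
t=12: ready={A,B,C,F} → run C
t=13: ready={A,B,C,F} → run C
t=14: ready={A,B,F} → run F
t=15: ready={A,B,F} → run F
t=16: ready={A,B,F} → run F
t=17: ready={A,B,F} → run F
t=18: ready={A,B} → run A
t=19: ready={A,B} → run A
t=20: ready={A,B} → run A
t=21: ready={A,B} → run A
t=22: ready={A,B} → run A
t=23: ready={A,B} → run A
t=24: ready={A,B} → run A
t=25: ready={A,B} → run A
t=26: ready={B} → run B
t=27: ready={B} → run B
t=28: ready={B} → run B
t=29: ready={B} → run B
t=30: ready={B} → run B
t=31: (idle)
t=32: (idle)
t=33: (idle)
t=34: (idle)

context switches = 7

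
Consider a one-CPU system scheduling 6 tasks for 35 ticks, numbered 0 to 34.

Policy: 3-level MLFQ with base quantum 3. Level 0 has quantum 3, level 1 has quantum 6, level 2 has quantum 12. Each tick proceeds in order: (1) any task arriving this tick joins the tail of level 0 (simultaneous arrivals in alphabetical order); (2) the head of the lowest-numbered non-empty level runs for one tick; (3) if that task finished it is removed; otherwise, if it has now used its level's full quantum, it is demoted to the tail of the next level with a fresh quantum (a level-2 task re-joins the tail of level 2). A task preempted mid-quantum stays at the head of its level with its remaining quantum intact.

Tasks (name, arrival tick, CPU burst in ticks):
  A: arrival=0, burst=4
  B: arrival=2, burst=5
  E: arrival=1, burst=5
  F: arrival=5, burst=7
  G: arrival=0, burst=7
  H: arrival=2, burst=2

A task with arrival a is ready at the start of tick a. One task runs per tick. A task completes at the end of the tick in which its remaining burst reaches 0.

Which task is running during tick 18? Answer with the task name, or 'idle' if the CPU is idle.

t=0: L0/L1/L2 = AG/-/- → run A
t=1: L0/L1/L2 = AGE/-/- → run A
t=2: L0/L1/L2 = AGEBH/-/- → run A
t=3: L0/L1/L2 = GEBH/A/- → run G
t=4: L0/L1/L2 = GEBH/A/- → run G
t=5: L0/L1/L2 = GEBHF/A/- → run G
t=6: L0/L1/L2 = EBHF/AG/- → run E
t=7: L0/L1/L2 = EBHF/AG/- → run E
t=8: L0/L1/L2 = EBHF/AG/- → run E
t=9: L0/L1/L2 = BHF/AGE/- → run B
t=10: L0/L1/L2 = BHF/AGE/- → run B
t=11: L0/L1/L2 = BHF/AGE/- → run B
t=12: L0/L1/L2 = HF/AGEB/- → run H
t=13: L0/L1/L2 = HF/AGEB/- → run H
t=14: L0/L1/L2 = F/AGEB/- → run F
t=15: L0/L1/L2 = F/AGEB/- → run F
t=16: L0/L1/L2 = F/AGEB/- → run F
t=17: L0/L1/L2 = -/AGEBF/- → run A
t=18: L0/L1/L2 = -/GEBF/- → run G
t=19: L0/L1/L2 = -/GEBF/- → run G
t=20: L0/L1/L2 = -/GEBF/- → run G
t=21: L0/L1/L2 = -/GEBF/- → run G
t=22: L0/L1/L2 = -/EBF/- → run E
t=23: L0/L1/L2 = -/EBF/- → run E
t=24: L0/L1/L2 = -/BF/- → run B
t=25: L0/L1/L2 = -/BF/- → run B
t=26: L0/L1/L2 = -/F/- → run F
t=27: L0/L1/L2 = -/F/- → run F
t=28: L0/L1/L2 = -/F/- → run F
t=29: L0/L1/L2 = -/F/- → run F
t=30: (idle)
t=31: (idle)
t=32: (idle)
t=33: (idle)
t=34: (idle)

running at tick 18 = G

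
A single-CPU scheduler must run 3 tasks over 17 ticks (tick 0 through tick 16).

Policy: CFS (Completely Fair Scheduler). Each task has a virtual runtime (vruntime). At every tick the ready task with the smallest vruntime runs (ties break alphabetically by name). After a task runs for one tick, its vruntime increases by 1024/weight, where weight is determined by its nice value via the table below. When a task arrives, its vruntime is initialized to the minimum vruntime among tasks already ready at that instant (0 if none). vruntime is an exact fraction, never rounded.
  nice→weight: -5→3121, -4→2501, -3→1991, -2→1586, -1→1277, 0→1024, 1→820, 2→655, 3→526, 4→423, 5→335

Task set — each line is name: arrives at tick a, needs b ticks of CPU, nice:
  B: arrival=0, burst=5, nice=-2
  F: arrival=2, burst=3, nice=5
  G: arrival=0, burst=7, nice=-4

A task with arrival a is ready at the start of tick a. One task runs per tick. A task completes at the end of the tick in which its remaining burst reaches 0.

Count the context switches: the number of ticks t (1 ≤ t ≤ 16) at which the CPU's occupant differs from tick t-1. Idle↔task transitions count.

t=0: vr[B=0 G=0] → run B
t=1: vr[B=512/793 G=0] → run G
t=2: vr[B=512/793 F=1024/2501 G=1024/2501] → run F
t=3: vr[B=512/793 F=2904064/837835 G=1024/2501] → run G
t=4: vr[B=512/793 F=2904064/837835 G=2048/2501] → run B
t=5: vr[B=1024/793 F=2904064/837835 G=2048/2501] → run G
t=6: vr[B=1024/793 F=2904064/837835 G=3072/2501] → run G
t=7: vr[B=1024/793 F=2904064/837835 G=4096/2501] → run B
t=8: vr[B=1536/793 F=2904064/837835 G=4096/2501] → run G
t=9: vr[B=1536/793 F=2904064/837835 G=5120/2501] → run B
t=10: vr[B=2048/793 F=2904064/837835 G=5120/2501] → run G
t=11: vr[B=2048/793 F=2904064/837835 G=6144/2501] → run G
t=12: vr[B=2048/793 F=2904064/837835] → run B
t=13: vr[F=2904064/837835] → run F
t=14: vr[F=5465088/837835] → run F
t=15: (idle)
t=16: (idle)

context switches = 12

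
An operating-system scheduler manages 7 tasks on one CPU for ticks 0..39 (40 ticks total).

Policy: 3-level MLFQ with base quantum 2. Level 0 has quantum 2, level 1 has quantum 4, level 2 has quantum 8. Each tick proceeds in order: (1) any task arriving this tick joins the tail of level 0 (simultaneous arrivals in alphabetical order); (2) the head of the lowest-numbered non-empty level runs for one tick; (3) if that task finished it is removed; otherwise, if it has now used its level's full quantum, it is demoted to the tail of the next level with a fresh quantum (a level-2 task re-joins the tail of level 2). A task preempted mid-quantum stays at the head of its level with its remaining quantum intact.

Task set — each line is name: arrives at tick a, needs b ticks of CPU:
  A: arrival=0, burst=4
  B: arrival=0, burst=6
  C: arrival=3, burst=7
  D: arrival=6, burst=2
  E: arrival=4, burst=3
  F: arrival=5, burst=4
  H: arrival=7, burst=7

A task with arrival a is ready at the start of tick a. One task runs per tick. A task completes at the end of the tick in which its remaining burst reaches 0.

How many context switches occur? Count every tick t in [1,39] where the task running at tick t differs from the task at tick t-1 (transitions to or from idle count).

context switches = 15

t=0: L0/L1/L2 = AB/-/- → run A
t=1: L0/L1/L2 = AB/-/- → run A
t=2: L0/L1/L2 = B/A/- → run B
t=3: L0/L1/L2 = BC/A/- → run B
t=4: L0/L1/L2 = CE/AB/- → run C
t=5: L0/L1/L2 = CEF/AB/- → run C
t=6: L0/L1/L2 = EFD/ABC/- → run E
t=7: L0/L1/L2 = EFDH/ABC/- → run E
t=8: L0/L1/L2 = FDH/ABCE/- → run F
t=9: L0/L1/L2 = FDH/ABCE/- → run F
t=10: L0/L1/L2 = DH/ABCEF/- → run D
t=11: L0/L1/L2 = DH/ABCEF/- → run D
t=12: L0/L1/L2 = H/ABCEF/- → run H
t=13: L0/L1/L2 = H/ABCEF/- → run H
t=14: L0/L1/L2 = -/ABCEFH/- → run A
t=15: L0/L1/L2 = -/ABCEFH/- → run A
t=16: L0/L1/L2 = -/BCEFH/- → run B
t=17: L0/L1/L2 = -/BCEFH/- → run B
t=18: L0/L1/L2 = -/BCEFH/- → run B
t=19: L0/L1/L2 = -/BCEFH/- → run B
t=20: L0/L1/L2 = -/CEFH/- → run C
t=21: L0/L1/L2 = -/CEFH/- → run C
t=22: L0/L1/L2 = -/CEFH/- → run C
t=23: L0/L1/L2 = -/CEFH/- → run C
t=24: L0/L1/L2 = -/EFH/C → run E
t=25: L0/L1/L2 = -/FH/C → run F
t=26: L0/L1/L2 = -/FH/C → run F
t=27: L0/L1/L2 = -/H/C → run H
t=28: L0/L1/L2 = -/H/C → run H
t=29: L0/L1/L2 = -/H/C → run H
t=30: L0/L1/L2 = -/H/C → run H
t=31: L0/L1/L2 = -/-/CH → run C
t=32: L0/L1/L2 = -/-/H → run H
t=33: (idle)
t=34: (idle)
t=35: (idle)
t=36: (idle)
t=37: (idle)
t=38: (idle)
t=39: (idle)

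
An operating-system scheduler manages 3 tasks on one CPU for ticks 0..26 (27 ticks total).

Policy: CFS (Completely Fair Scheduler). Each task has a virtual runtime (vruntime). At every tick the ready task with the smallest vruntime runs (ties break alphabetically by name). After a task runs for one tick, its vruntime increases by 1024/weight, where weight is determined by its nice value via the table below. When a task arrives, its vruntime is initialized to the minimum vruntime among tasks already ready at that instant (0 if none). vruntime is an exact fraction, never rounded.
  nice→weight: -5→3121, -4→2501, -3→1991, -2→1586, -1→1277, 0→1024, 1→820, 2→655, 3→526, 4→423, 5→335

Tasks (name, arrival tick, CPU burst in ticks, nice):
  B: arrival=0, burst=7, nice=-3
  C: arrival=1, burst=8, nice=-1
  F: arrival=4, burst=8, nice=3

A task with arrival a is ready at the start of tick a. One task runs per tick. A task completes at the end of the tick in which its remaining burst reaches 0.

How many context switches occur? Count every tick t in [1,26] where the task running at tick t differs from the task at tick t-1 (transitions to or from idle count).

context switches = 15

t=0: vr[B=0] → run B
t=1: vr[B=1024/1991 C=1024/1991] → run B
t=2: vr[B=2048/1991 C=1024/1991] → run C
t=3: vr[B=2048/1991 C=3346432/2542507] → run B
t=4: vr[B=3072/1991 C=3346432/2542507 F=3346432/2542507] → run C
t=5: vr[B=3072/1991 C=5385216/2542507 F=3346432/2542507] → run F
t=6: vr[B=3072/1991 C=5385216/2542507 F=2181875200/668679341] → run B
t=7: vr[B=4096/1991 C=5385216/2542507 F=2181875200/668679341] → run B
t=8: vr[B=5120/1991 C=5385216/2542507 F=2181875200/668679341] → run C
t=9: vr[B=5120/1991 C=7424000/2542507 F=2181875200/668679341] → run B
t=10: vr[B=6144/1991 C=7424000/2542507 F=2181875200/668679341] → run C
t=11: vr[B=6144/1991 C=9462784/2542507 F=2181875200/668679341] → run B
t=12: vr[C=9462784/2542507 F=2181875200/668679341] → run F
t=13: vr[C=9462784/2542507 F=3483638784/668679341] → run C
t=14: vr[C=11501568/2542507 F=3483638784/668679341] → run C
t=15: vr[C=13540352/2542507 F=3483638784/668679341] → run F
t=16: vr[C=13540352/2542507 F=4785402368/668679341] → run C
t=17: vr[C=15579136/2542507 F=4785402368/668679341] → run C
t=18: vr[F=4785402368/668679341] → run F
t=19: vr[F=6087165952/668679341] → run F
t=20: vr[F=7388929536/668679341] → run F
t=21: vr[F=8690693120/668679341] → run F
t=22: vr[F=9992456704/668679341] → run F
t=23: (idle)
t=24: (idle)
t=25: (idle)
t=26: (idle)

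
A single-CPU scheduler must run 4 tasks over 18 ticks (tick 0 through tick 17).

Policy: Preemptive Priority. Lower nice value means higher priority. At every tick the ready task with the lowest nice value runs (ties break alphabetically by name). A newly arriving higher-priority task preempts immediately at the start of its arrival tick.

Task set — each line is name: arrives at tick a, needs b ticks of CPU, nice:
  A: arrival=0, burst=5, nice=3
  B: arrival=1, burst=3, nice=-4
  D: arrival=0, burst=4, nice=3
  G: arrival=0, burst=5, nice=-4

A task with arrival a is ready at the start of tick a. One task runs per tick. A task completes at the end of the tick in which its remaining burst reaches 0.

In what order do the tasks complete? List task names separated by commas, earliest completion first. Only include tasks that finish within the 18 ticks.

completion order = B, G, A, D

t=0: ready={A,D,G} → run G
t=1: ready={A,B,D,G} → run B
t=2: ready={A,B,D,G} → run B
t=3: ready={A,B,D,G} → run B
t=4: ready={A,D,G} → run G
t=5: ready={A,D,G} → run G
t=6: ready={A,D,G} → run G
t=7: ready={A,D,G} → run G
t=8: ready={A,D} → run A
t=9: ready={A,D} → run A
t=10: ready={A,D} → run A
t=11: ready={A,D} → run A
t=12: ready={A,D} → run A
t=13: ready={D} → run D
t=14: ready={D} → run D
t=15: ready={D} → run D
t=16: ready={D} → run D
t=17: (idle)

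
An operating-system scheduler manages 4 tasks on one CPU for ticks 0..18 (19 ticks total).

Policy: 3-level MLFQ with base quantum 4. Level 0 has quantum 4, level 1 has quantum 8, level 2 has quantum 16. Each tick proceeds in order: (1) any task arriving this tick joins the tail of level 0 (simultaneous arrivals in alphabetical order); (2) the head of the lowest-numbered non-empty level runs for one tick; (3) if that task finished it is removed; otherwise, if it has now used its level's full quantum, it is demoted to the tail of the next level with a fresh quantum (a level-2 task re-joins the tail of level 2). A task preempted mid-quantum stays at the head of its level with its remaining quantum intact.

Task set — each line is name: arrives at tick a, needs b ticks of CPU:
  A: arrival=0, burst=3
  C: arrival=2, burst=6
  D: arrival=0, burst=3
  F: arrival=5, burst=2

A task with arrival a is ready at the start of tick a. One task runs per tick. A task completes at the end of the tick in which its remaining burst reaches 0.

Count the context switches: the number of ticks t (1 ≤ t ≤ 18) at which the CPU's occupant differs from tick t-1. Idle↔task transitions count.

context switches = 5

t=0: L0/L1/L2 = AD/-/- → run A
t=1: L0/L1/L2 = AD/-/- → run A
t=2: L0/L1/L2 = ADC/-/- → run A
t=3: L0/L1/L2 = DC/-/- → run D
t=4: L0/L1/L2 = DC/-/- → run D
t=5: L0/L1/L2 = DCF/-/- → run D
t=6: L0/L1/L2 = CF/-/- → run C
t=7: L0/L1/L2 = CF/-/- → run C
t=8: L0/L1/L2 = CF/-/- → run C
t=9: L0/L1/L2 = CF/-/- → run C
t=10: L0/L1/L2 = F/C/- → run F
t=11: L0/L1/L2 = F/C/- → run F
t=12: L0/L1/L2 = -/C/- → run C
t=13: L0/L1/L2 = -/C/- → run C
t=14: (idle)
t=15: (idle)
t=16: (idle)
t=17: (idle)
t=18: (idle)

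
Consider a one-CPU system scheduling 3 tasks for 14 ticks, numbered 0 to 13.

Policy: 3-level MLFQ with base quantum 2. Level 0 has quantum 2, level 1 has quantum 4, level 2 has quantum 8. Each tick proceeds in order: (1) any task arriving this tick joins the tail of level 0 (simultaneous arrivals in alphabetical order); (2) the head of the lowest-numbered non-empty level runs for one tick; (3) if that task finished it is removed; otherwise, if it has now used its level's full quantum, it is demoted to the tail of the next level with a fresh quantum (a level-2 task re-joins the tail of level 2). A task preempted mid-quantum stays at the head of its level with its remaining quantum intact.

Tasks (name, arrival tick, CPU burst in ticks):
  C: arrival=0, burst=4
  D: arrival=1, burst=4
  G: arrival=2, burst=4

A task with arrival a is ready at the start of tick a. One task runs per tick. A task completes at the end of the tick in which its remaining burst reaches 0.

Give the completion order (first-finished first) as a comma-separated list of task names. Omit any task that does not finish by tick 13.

completion order = C, D, G

t=0: L0/L1/L2 = C/-/- → run C
t=1: L0/L1/L2 = CD/-/- → run C
t=2: L0/L1/L2 = DG/C/- → run D
t=3: L0/L1/L2 = DG/C/- → run D
t=4: L0/L1/L2 = G/CD/- → run G
t=5: L0/L1/L2 = G/CD/- → run G
t=6: L0/L1/L2 = -/CDG/- → run C
t=7: L0/L1/L2 = -/CDG/- → run C
t=8: L0/L1/L2 = -/DG/- → run D
t=9: L0/L1/L2 = -/DG/- → run D
t=10: L0/L1/L2 = -/G/- → run G
t=11: L0/L1/L2 = -/G/- → run G
t=12: (idle)
t=13: (idle)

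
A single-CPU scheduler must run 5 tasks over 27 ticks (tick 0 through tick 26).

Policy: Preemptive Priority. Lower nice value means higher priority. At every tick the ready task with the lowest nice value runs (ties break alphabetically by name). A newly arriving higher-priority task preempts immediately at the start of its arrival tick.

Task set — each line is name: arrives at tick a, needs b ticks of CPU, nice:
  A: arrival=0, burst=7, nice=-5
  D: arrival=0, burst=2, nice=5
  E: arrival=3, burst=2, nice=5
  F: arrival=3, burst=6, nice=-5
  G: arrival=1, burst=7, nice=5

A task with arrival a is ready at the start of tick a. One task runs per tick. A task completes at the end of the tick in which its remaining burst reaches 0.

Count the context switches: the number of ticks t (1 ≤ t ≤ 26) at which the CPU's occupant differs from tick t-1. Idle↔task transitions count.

context switches = 5

t=0: ready={A,D} → run A
t=1: ready={A,D,G} → run A
t=2: ready={A,D,G} → run A
t=3: ready={A,D,E,F,G} → run A
t=4: ready={A,D,E,F,G} → run A
t=5: ready={A,D,E,F,G} → run A
t=6: ready={A,D,E,F,G} → run A
t=7: ready={D,E,F,G} → run F
t=8: ready={D,E,F,G} → run F
t=9: ready={D,E,F,G} → run F
t=10: ready={D,E,F,G} → run F
t=11: ready={D,E,F,G} → run F
t=12: ready={D,E,F,G} → run F
t=13: ready={D,E,G} → run D
t=14: ready={D,E,G} → run D
t=15: ready={E,G} → run E
t=16: ready={E,G} → run E
t=17: ready={G} → run G
t=18: ready={G} → run G
t=19: ready={G} → run G
t=20: ready={G} → run G
t=21: ready={G} → run G
t=22: ready={G} → run G
t=23: ready={G} → run G
t=24: (idle)
t=25: (idle)
t=26: (idle)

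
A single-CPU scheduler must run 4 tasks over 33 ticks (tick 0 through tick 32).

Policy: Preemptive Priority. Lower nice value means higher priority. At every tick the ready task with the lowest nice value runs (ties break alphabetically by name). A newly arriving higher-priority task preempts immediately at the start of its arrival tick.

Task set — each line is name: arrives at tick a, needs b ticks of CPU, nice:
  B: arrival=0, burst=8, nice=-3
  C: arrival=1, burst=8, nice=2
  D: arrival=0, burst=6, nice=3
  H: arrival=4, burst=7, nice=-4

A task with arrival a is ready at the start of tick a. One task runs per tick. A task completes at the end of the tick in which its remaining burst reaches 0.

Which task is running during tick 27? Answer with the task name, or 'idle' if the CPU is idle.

t=0: ready={B,D} → run B
t=1: ready={B,C,D} → run B
t=2: ready={B,C,D} → run B
t=3: ready={B,C,D} → run B
t=4: ready={B,C,D,H} → run H
t=5: ready={B,C,D,H} → run H
t=6: ready={B,C,D,H} → run H
t=7: ready={B,C,D,H} → run H
t=8: ready={B,C,D,H} → run H
t=9: ready={B,C,D,H} → run H
t=10: ready={B,C,D,H} → run H
t=11: ready={B,C,D} → run B
t=12: ready={B,C,D} → run B
t=13: ready={B,C,D} → run B
t=14: ready={B,C,D} → run B
t=15: ready={C,D} → run C
t=16: ready={C,D} → run C
t=17: ready={C,D} → run C
t=18: ready={C,D} → run C
t=19: ready={C,D} → run C
t=20: ready={C,D} → run C
t=21: ready={C,D} → run C
t=22: ready={C,D} → run C
t=23: ready={D} → run D
t=24: ready={D} → run D
t=25: ready={D} → run D
t=26: ready={D} → run D
t=27: ready={D} → run D
t=28: ready={D} → run D
t=29: (idle)
t=30: (idle)
t=31: (idle)
t=32: (idle)

running at tick 27 = D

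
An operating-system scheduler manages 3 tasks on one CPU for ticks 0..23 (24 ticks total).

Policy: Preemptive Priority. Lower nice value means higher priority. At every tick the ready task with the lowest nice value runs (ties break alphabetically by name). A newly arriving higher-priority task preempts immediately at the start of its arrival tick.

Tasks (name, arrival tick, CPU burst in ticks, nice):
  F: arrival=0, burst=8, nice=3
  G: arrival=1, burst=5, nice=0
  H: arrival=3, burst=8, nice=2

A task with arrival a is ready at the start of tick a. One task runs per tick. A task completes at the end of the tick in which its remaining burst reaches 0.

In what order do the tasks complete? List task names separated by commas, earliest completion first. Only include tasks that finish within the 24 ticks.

completion order = G, H, F

t=0: ready={F} → run F
t=1: ready={F,G} → run G
t=2: ready={F,G} → run G
t=3: ready={F,G,H} → run G
t=4: ready={F,G,H} → run G
t=5: ready={F,G,H} → run G
t=6: ready={F,H} → run H
t=7: ready={F,H} → run H
t=8: ready={F,H} → run H
t=9: ready={F,H} → run H
t=10: ready={F,H} → run H
t=11: ready={F,H} → run H
t=12: ready={F,H} → run H
t=13: ready={F,H} → run H
t=14: ready={F} → run F
t=15: ready={F} → run F
t=16: ready={F} → run F
t=17: ready={F} → run F
t=18: ready={F} → run F
t=19: ready={F} → run F
t=20: ready={F} → run F
t=21: (idle)
t=22: (idle)
t=23: (idle)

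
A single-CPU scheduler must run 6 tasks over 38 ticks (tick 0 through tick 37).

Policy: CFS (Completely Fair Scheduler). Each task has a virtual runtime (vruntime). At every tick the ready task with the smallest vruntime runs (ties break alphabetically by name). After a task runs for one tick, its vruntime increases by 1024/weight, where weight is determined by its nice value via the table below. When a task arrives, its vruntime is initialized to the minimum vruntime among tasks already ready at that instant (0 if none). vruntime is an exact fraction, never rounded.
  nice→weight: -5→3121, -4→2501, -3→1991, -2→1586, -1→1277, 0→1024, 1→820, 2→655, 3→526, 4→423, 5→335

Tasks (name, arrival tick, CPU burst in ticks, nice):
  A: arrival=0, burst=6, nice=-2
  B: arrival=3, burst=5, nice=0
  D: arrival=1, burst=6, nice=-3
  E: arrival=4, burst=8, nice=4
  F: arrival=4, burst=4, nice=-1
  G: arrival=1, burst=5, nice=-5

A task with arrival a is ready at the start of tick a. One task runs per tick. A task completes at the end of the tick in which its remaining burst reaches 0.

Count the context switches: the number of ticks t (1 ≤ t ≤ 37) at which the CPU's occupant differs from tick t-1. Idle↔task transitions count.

context switches = 26

t=0: vr[A=0] → run A
t=1: vr[A=512/793 D=512/793 G=512/793] → run A
t=2: vr[A=1024/793 D=512/793 G=512/793] → run D
t=3: vr[A=1024/793 B=512/793 D=1831424/1578863 G=512/793] → run B
t=4: vr[A=1024/793 B=1305/793 D=1831424/1578863 E=512/793 F=512/793 G=512/793] → run E
t=5: vr[A=1024/793 B=1305/793 D=1831424/1578863 E=1028608/335439 F=512/793 G=512/793] → run F
t=6: vr[A=1024/793 B=1305/793 D=1831424/1578863 E=1028608/335439 F=1465856/1012661 G=512/793] → run G
t=7: vr[A=1024/793 B=1305/793 D=1831424/1578863 E=1028608/335439 F=1465856/1012661 G=2409984/2474953] → run G
t=8: vr[A=1024/793 B=1305/793 D=1831424/1578863 E=1028608/335439 F=1465856/1012661 G=3222016/2474953] → run D
t=9: vr[A=1024/793 B=1305/793 D=2643456/1578863 E=1028608/335439 F=1465856/1012661 G=3222016/2474953] → run A
t=10: vr[A=1536/793 B=1305/793 D=2643456/1578863 E=1028608/335439 F=1465856/1012661 G=3222016/2474953] → run G
t=11: vr[A=1536/793 B=1305/793 D=2643456/1578863 E=1028608/335439 F=1465856/1012661 G=4034048/2474953] → run F
t=12: vr[A=1536/793 B=1305/793 D=2643456/1578863 E=1028608/335439 F=2277888/1012661 G=4034048/2474953] → run G
t=13: vr[A=1536/793 B=1305/793 D=2643456/1578863 E=1028608/335439 F=2277888/1012661 G=4846080/2474953] → run B
t=14: vr[A=1536/793 B=2098/793 D=2643456/1578863 E=1028608/335439 F=2277888/1012661 G=4846080/2474953] → run D
t=15: vr[A=1536/793 B=2098/793 D=3455488/1578863 E=1028608/335439 F=2277888/1012661 G=4846080/2474953] → run A
t=16: vr[A=2048/793 B=2098/793 D=3455488/1578863 E=1028608/335439 F=2277888/1012661 G=4846080/2474953] → run G
t=17: vr[A=2048/793 B=2098/793 D=3455488/1578863 E=1028608/335439 F=2277888/1012661] → run D
t=18: vr[A=2048/793 B=2098/793 D=4267520/1578863 E=1028608/335439 F=2277888/1012661] → run F
t=19: vr[A=2048/793 B=2098/793 D=4267520/1578863 E=1028608/335439 F=3089920/1012661] → run A
t=20: vr[A=2560/793 B=2098/793 D=4267520/1578863 E=1028608/335439 F=3089920/1012661] → run B
t=21: vr[A=2560/793 B=2891/793 D=4267520/1578863 E=1028608/335439 F=3089920/1012661] → run D
t=22: vr[A=2560/793 B=2891/793 D=5079552/1578863 E=1028608/335439 F=3089920/1012661] → run F
t=23: vr[A=2560/793 B=2891/793 D=5079552/1578863 E=1028608/335439] → run E
t=24: vr[A=2560/793 B=2891/793 D=5079552/1578863 E=1840640/335439] → run D
t=25: vr[A=2560/793 B=2891/793 E=1840640/335439] → run A
t=26: vr[B=2891/793 E=1840640/335439] → run B
t=27: vr[B=3684/793 E=1840640/335439] → run B
t=28: vr[E=1840640/335439] → run E
t=29: vr[E=884224/111813] → run E
t=30: vr[E=3464704/335439] → run E
t=31: vr[E=4276736/335439] → run E
t=32: vr[E=1696256/111813] → run E
t=33: vr[E=5900800/335439] → run E
t=34: (idle)
t=35: (idle)
t=36: (idle)
t=37: (idle)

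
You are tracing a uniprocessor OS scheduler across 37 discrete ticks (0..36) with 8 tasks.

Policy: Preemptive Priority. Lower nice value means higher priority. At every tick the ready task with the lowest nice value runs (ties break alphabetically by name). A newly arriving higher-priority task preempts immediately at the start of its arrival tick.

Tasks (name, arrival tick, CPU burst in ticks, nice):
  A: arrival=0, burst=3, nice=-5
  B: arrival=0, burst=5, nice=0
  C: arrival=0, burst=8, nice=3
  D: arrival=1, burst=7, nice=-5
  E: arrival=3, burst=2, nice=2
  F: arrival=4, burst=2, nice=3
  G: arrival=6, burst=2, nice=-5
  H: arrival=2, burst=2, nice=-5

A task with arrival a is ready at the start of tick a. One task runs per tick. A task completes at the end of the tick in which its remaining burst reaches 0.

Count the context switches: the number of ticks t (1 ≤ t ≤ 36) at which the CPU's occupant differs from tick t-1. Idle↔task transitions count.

t=0: ready={A,B,C} → run A
t=1: ready={A,B,C,D} → run A
t=2: ready={A,B,C,D,H} → run A
t=3: ready={B,C,D,E,H} → run D
t=4: ready={B,C,D,E,F,H} → run D
t=5: ready={B,C,D,E,F,H} → run D
t=6: ready={B,C,D,E,F,G,H} → run D
t=7: ready={B,C,D,E,F,G,H} → run D
t=8: ready={B,C,D,E,F,G,H} → run D
t=9: ready={B,C,D,E,F,G,H} → run D
t=10: ready={B,C,E,F,G,H} → run G
t=11: ready={B,C,E,F,G,H} → run G
t=12: ready={B,C,E,F,H} → run H
t=13: ready={B,C,E,F,H} → run H
t=14: ready={B,C,E,F} → run B
t=15: ready={B,C,E,F} → run B
t=16: ready={B,C,E,F} → run B
t=17: ready={B,C,E,F} → run B
t=18: ready={B,C,E,F} → run B
t=19: ready={C,E,F} → run E
t=20: ready={C,E,F} → run E
t=21: ready={C,F} → run C
t=22: ready={C,F} → run C
t=23: ready={C,F} → run C
t=24: ready={C,F} → run C
t=25: ready={C,F} → run C
t=26: ready={C,F} → run C
t=27: ready={C,F} → run C
t=28: ready={C,F} → run C
t=29: ready={F} → run F
t=30: ready={F} → run F
t=31: (idle)
t=32: (idle)
t=33: (idle)
t=34: (idle)
t=35: (idle)
t=36: (idle)

context switches = 8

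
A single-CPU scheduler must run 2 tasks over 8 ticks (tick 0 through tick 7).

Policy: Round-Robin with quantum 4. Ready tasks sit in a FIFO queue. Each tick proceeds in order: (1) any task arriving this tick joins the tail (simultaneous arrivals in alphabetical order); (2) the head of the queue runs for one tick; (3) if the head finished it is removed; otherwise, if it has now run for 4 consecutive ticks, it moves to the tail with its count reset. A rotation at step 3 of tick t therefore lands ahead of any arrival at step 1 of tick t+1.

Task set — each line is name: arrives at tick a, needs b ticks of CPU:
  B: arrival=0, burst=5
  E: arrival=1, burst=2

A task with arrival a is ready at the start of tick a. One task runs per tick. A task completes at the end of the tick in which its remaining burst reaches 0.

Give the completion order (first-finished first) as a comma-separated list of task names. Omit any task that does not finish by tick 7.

t=0: queue=[B] q_used=0 → run B
t=1: queue=[B,E] q_used=1 → run B
t=2: queue=[B,E] q_used=2 → run B
t=3: queue=[B,E] q_used=3 → run B
t=4: queue=[E,B] q_used=0 → run E
t=5: queue=[E,B] q_used=1 → run E
t=6: queue=[B] q_used=0 → run B
t=7: (idle)

completion order = E, B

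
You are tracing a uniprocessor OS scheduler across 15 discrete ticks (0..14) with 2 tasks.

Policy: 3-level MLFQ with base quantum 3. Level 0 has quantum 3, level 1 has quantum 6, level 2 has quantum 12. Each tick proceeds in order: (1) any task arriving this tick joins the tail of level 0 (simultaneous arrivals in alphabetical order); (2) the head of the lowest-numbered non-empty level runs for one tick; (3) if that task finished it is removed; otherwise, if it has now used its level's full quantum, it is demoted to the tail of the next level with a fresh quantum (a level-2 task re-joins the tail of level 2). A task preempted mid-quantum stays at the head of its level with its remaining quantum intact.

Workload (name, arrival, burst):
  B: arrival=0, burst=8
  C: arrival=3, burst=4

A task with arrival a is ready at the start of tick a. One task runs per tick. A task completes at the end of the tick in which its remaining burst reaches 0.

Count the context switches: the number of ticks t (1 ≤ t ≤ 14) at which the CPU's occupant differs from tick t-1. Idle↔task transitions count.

context switches = 4

t=0: L0/L1/L2 = B/-/- → run B
t=1: L0/L1/L2 = B/-/- → run B
t=2: L0/L1/L2 = B/-/- → run B
t=3: L0/L1/L2 = C/B/- → run C
t=4: L0/L1/L2 = C/B/- → run C
t=5: L0/L1/L2 = C/B/- → run C
t=6: L0/L1/L2 = -/BC/- → run B
t=7: L0/L1/L2 = -/BC/- → run B
t=8: L0/L1/L2 = -/BC/- → run B
t=9: L0/L1/L2 = -/BC/- → run B
t=10: L0/L1/L2 = -/BC/- → run B
t=11: L0/L1/L2 = -/C/- → run C
t=12: (idle)
t=13: (idle)
t=14: (idle)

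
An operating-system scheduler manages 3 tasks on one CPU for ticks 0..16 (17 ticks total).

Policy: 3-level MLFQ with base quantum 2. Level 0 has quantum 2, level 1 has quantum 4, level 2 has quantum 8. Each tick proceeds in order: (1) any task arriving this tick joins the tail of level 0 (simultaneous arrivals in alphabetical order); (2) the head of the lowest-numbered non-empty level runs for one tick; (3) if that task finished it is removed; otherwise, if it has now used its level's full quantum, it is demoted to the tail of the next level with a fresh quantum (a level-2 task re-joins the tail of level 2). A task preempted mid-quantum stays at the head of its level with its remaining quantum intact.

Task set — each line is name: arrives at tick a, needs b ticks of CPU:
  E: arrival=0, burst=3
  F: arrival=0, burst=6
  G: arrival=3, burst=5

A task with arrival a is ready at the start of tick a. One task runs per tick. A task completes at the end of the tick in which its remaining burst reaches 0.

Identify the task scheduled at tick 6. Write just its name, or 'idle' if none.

t=0: L0/L1/L2 = EF/-/- → run E
t=1: L0/L1/L2 = EF/-/- → run E
t=2: L0/L1/L2 = F/E/- → run F
t=3: L0/L1/L2 = FG/E/- → run F
t=4: L0/L1/L2 = G/EF/- → run G
t=5: L0/L1/L2 = G/EF/- → run G
t=6: L0/L1/L2 = -/EFG/- → run E
t=7: L0/L1/L2 = -/FG/- → run F
t=8: L0/L1/L2 = -/FG/- → run F
t=9: L0/L1/L2 = -/FG/- → run F
t=10: L0/L1/L2 = -/FG/- → run F
t=11: L0/L1/L2 = -/G/- → run G
t=12: L0/L1/L2 = -/G/- → run G
t=13: L0/L1/L2 = -/G/- → run G
t=14: (idle)
t=15: (idle)
t=16: (idle)

running at tick 6 = E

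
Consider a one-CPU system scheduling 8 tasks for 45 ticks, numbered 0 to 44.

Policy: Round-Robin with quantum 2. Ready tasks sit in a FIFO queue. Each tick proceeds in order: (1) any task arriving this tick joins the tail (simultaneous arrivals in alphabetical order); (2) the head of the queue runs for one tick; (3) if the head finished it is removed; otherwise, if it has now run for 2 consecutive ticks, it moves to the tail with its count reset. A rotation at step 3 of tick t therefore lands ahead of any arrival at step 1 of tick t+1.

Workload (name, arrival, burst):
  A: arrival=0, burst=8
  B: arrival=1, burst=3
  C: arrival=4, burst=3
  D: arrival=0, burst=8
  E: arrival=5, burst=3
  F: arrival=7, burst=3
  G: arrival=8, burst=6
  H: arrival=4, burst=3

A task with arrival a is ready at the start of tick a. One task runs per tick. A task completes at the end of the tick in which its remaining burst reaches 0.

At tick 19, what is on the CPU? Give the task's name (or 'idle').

running at tick 19 = A

t=0: queue=[A,D] q_used=0 → run A
t=1: queue=[A,D,B] q_used=1 → run A
t=2: queue=[D,B,A] q_used=0 → run D
t=3: queue=[D,B,A] q_used=1 → run D
t=4: queue=[B,A,D,C,H] q_used=0 → run B
t=5: queue=[B,A,D,C,H,E] q_used=1 → run B
t=6: queue=[A,D,C,H,E,B] q_used=0 → run A
t=7: queue=[A,D,C,H,E,B,F] q_used=1 → run A
t=8: queue=[D,C,H,E,B,F,A,G] q_used=0 → run D
t=9: queue=[D,C,H,E,B,F,A,G] q_used=1 → run D
t=10: queue=[C,H,E,B,F,A,G,D] q_used=0 → run C
t=11: queue=[C,H,E,B,F,A,G,D] q_used=1 → run C
t=12: queue=[H,E,B,F,A,G,D,C] q_used=0 → run H
t=13: queue=[H,E,B,F,A,G,D,C] q_used=1 → run H
t=14: queue=[E,B,F,A,G,D,C,H] q_used=0 → run E
t=15: queue=[E,B,F,A,G,D,C,H] q_used=1 → run E
t=16: queue=[B,F,A,G,D,C,H,E] q_used=0 → run B
t=17: queue=[F,A,G,D,C,H,E] q_used=0 → run F
t=18: queue=[F,A,G,D,C,H,E] q_used=1 → run F
t=19: queue=[A,G,D,C,H,E,F] q_used=0 → run A
t=20: queue=[A,G,D,C,H,E,F] q_used=1 → run A
t=21: queue=[G,D,C,H,E,F,A] q_used=0 → run G
t=22: queue=[G,D,C,H,E,F,A] q_used=1 → run G
t=23: queue=[D,C,H,E,F,A,G] q_used=0 → run D
t=24: queue=[D,C,H,E,F,A,G] q_used=1 → run D
t=25: queue=[C,H,E,F,A,G,D] q_used=0 → run C
t=26: queue=[H,E,F,A,G,D] q_used=0 → run H
t=27: queue=[E,F,A,G,D] q_used=0 → run E
t=28: queue=[F,A,G,D] q_used=0 → run F
t=29: queue=[A,G,D] q_used=0 → run A
t=30: queue=[A,G,D] q_used=1 → run A
t=31: queue=[G,D] q_used=0 → run G
t=32: queue=[G,D] q_used=1 → run G
t=33: queue=[D,G] q_used=0 → run D
t=34: queue=[D,G] q_used=1 → run D
t=35: queue=[G] q_used=0 → run G
t=36: queue=[G] q_used=1 → run G
t=37: (idle)
t=38: (idle)
t=39: (idle)
t=40: (idle)
t=41: (idle)
t=42: (idle)
t=43: (idle)
t=44: (idle)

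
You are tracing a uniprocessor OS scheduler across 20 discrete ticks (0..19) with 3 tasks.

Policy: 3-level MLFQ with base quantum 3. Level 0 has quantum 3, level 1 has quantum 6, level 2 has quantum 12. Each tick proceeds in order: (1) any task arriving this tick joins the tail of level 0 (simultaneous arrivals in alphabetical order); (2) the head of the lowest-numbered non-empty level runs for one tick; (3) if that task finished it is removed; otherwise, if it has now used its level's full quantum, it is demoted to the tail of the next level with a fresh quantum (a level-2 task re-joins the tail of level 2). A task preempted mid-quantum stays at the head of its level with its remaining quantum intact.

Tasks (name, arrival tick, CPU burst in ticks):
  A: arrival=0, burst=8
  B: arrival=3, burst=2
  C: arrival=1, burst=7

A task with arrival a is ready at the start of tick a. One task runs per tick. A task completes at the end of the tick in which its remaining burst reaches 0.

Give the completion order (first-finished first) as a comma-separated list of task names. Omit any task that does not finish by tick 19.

completion order = B, A, C

t=0: L0/L1/L2 = A/-/- → run A
t=1: L0/L1/L2 = AC/-/- → run A
t=2: L0/L1/L2 = AC/-/- → run A
t=3: L0/L1/L2 = CB/A/- → run C
t=4: L0/L1/L2 = CB/A/- → run C
t=5: L0/L1/L2 = CB/A/- → run C
t=6: L0/L1/L2 = B/AC/- → run B
t=7: L0/L1/L2 = B/AC/- → run B
t=8: L0/L1/L2 = -/AC/- → run A
t=9: L0/L1/L2 = -/AC/- → run A
t=10: L0/L1/L2 = -/AC/- → run A
t=11: L0/L1/L2 = -/AC/- → run A
t=12: L0/L1/L2 = -/AC/- → run A
t=13: L0/L1/L2 = -/C/- → run C
t=14: L0/L1/L2 = -/C/- → run C
t=15: L0/L1/L2 = -/C/- → run C
t=16: L0/L1/L2 = -/C/- → run C
t=17: (idle)
t=18: (idle)
t=19: (idle)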